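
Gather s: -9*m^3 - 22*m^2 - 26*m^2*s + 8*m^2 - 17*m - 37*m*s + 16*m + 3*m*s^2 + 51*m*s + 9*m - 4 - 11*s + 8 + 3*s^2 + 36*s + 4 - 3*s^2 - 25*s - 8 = -9*m^3 - 14*m^2 + 3*m*s^2 + 8*m + s*(-26*m^2 + 14*m)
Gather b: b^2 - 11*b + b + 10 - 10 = b^2 - 10*b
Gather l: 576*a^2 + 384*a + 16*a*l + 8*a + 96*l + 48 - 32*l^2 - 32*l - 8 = 576*a^2 + 392*a - 32*l^2 + l*(16*a + 64) + 40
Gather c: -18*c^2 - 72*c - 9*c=-18*c^2 - 81*c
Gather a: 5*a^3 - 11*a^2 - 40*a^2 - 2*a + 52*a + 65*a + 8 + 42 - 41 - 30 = 5*a^3 - 51*a^2 + 115*a - 21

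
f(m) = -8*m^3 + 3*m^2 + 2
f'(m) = -24*m^2 + 6*m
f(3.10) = -207.50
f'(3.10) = -212.04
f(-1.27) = 23.23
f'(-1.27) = -46.33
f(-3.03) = 252.09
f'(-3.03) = -238.52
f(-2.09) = 88.14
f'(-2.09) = -117.37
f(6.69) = -2259.08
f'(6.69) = -1034.01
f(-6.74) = 2587.74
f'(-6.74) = -1130.70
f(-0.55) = 4.24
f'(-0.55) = -10.56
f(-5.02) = 1089.65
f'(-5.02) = -634.93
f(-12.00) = 14258.00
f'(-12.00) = -3528.00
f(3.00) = -187.00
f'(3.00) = -198.00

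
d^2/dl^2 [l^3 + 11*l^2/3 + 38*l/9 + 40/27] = 6*l + 22/3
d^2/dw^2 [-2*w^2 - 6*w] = -4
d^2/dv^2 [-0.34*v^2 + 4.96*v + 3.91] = -0.680000000000000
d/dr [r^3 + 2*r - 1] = 3*r^2 + 2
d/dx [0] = 0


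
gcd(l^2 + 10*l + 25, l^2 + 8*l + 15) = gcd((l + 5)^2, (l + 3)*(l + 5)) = l + 5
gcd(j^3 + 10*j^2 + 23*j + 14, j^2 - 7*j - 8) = j + 1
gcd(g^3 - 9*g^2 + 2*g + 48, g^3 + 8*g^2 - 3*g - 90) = g - 3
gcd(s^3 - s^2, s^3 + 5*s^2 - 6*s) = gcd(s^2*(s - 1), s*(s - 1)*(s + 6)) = s^2 - s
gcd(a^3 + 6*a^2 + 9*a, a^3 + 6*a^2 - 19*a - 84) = a + 3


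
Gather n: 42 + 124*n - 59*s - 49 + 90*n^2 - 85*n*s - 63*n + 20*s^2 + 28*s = 90*n^2 + n*(61 - 85*s) + 20*s^2 - 31*s - 7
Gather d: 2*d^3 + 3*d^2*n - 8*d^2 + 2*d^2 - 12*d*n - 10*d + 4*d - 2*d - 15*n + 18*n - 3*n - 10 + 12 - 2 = 2*d^3 + d^2*(3*n - 6) + d*(-12*n - 8)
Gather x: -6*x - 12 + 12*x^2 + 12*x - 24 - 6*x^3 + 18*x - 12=-6*x^3 + 12*x^2 + 24*x - 48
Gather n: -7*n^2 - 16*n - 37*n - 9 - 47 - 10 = -7*n^2 - 53*n - 66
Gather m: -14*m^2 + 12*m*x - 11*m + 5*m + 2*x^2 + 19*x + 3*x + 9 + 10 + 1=-14*m^2 + m*(12*x - 6) + 2*x^2 + 22*x + 20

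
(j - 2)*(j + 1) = j^2 - j - 2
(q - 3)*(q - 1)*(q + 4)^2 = q^4 + 4*q^3 - 13*q^2 - 40*q + 48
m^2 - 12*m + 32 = (m - 8)*(m - 4)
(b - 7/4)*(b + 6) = b^2 + 17*b/4 - 21/2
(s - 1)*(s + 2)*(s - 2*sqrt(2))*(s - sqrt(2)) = s^4 - 3*sqrt(2)*s^3 + s^3 - 3*sqrt(2)*s^2 + 2*s^2 + 4*s + 6*sqrt(2)*s - 8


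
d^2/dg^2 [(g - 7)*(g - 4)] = 2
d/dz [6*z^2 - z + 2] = 12*z - 1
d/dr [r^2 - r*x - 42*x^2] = 2*r - x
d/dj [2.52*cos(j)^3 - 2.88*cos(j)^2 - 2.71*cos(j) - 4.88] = (-7.56*cos(j)^2 + 5.76*cos(j) + 2.71)*sin(j)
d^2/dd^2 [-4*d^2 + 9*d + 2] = -8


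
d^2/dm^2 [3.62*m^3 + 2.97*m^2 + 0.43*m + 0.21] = 21.72*m + 5.94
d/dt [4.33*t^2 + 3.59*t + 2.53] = 8.66*t + 3.59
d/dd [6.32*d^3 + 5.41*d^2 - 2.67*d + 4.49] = 18.96*d^2 + 10.82*d - 2.67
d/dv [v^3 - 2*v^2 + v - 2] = 3*v^2 - 4*v + 1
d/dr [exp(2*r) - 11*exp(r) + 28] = (2*exp(r) - 11)*exp(r)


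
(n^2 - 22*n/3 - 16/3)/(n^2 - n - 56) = (n + 2/3)/(n + 7)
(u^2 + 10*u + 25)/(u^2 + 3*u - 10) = (u + 5)/(u - 2)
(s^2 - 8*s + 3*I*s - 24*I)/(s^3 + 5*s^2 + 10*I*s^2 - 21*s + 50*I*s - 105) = (s - 8)/(s^2 + s*(5 + 7*I) + 35*I)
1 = 1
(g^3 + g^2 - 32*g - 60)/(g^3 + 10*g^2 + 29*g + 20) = (g^2 - 4*g - 12)/(g^2 + 5*g + 4)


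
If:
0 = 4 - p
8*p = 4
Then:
No Solution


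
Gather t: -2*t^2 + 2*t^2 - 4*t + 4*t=0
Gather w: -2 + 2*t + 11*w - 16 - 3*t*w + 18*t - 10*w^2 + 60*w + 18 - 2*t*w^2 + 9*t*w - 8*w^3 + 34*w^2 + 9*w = 20*t - 8*w^3 + w^2*(24 - 2*t) + w*(6*t + 80)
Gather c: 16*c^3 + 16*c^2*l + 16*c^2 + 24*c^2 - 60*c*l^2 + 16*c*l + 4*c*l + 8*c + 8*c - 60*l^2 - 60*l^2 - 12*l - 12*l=16*c^3 + c^2*(16*l + 40) + c*(-60*l^2 + 20*l + 16) - 120*l^2 - 24*l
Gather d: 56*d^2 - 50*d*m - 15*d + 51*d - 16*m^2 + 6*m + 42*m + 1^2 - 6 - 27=56*d^2 + d*(36 - 50*m) - 16*m^2 + 48*m - 32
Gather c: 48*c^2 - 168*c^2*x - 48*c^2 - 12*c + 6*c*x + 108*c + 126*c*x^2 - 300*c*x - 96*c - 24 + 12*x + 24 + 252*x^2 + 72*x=-168*c^2*x + c*(126*x^2 - 294*x) + 252*x^2 + 84*x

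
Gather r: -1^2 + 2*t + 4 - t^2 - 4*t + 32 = -t^2 - 2*t + 35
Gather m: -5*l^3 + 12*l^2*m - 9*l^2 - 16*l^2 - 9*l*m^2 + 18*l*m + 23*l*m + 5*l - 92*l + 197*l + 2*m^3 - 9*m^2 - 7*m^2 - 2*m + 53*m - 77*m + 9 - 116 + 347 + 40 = -5*l^3 - 25*l^2 + 110*l + 2*m^3 + m^2*(-9*l - 16) + m*(12*l^2 + 41*l - 26) + 280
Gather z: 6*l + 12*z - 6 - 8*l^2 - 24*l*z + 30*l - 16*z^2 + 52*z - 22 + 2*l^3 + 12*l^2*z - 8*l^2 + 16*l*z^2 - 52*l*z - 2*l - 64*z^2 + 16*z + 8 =2*l^3 - 16*l^2 + 34*l + z^2*(16*l - 80) + z*(12*l^2 - 76*l + 80) - 20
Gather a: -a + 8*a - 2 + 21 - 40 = 7*a - 21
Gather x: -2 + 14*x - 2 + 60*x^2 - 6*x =60*x^2 + 8*x - 4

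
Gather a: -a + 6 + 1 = 7 - a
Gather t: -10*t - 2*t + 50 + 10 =60 - 12*t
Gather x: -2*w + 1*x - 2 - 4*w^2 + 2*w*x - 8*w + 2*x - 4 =-4*w^2 - 10*w + x*(2*w + 3) - 6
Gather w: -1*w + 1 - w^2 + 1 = -w^2 - w + 2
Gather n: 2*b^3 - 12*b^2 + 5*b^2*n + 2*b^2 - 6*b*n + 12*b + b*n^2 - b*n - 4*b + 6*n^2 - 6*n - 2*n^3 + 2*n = 2*b^3 - 10*b^2 + 8*b - 2*n^3 + n^2*(b + 6) + n*(5*b^2 - 7*b - 4)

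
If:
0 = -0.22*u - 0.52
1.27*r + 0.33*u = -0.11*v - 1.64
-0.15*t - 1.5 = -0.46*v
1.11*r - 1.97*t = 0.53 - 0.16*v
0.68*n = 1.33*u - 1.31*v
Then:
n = -10.56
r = -0.94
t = -0.55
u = -2.36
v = 3.08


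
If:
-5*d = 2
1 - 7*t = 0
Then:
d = -2/5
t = 1/7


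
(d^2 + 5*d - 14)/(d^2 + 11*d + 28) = (d - 2)/(d + 4)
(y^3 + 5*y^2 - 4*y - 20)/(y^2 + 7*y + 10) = y - 2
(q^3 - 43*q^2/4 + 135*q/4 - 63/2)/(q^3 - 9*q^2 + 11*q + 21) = (4*q^2 - 31*q + 42)/(4*(q^2 - 6*q - 7))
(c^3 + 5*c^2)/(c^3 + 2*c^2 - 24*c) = c*(c + 5)/(c^2 + 2*c - 24)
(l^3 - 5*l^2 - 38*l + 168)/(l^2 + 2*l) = (l^3 - 5*l^2 - 38*l + 168)/(l*(l + 2))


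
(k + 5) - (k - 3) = 8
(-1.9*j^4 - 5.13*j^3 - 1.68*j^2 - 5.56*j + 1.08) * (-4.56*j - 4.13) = 8.664*j^5 + 31.2398*j^4 + 28.8477*j^3 + 32.292*j^2 + 18.038*j - 4.4604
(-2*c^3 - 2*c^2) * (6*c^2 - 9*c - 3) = -12*c^5 + 6*c^4 + 24*c^3 + 6*c^2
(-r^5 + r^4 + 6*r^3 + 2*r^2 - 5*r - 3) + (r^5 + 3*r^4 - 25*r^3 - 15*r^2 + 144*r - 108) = 4*r^4 - 19*r^3 - 13*r^2 + 139*r - 111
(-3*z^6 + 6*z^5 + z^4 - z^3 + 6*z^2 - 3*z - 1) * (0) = 0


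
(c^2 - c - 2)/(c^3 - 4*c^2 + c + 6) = 1/(c - 3)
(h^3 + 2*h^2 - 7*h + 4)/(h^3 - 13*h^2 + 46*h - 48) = (h^3 + 2*h^2 - 7*h + 4)/(h^3 - 13*h^2 + 46*h - 48)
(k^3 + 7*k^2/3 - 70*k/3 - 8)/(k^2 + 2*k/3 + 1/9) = 3*(k^2 + 2*k - 24)/(3*k + 1)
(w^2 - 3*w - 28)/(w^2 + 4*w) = (w - 7)/w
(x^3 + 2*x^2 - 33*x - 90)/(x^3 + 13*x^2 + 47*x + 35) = (x^2 - 3*x - 18)/(x^2 + 8*x + 7)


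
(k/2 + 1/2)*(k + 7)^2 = k^3/2 + 15*k^2/2 + 63*k/2 + 49/2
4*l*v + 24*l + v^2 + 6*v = (4*l + v)*(v + 6)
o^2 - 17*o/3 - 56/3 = (o - 8)*(o + 7/3)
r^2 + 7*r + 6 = (r + 1)*(r + 6)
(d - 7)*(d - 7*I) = d^2 - 7*d - 7*I*d + 49*I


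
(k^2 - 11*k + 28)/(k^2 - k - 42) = (k - 4)/(k + 6)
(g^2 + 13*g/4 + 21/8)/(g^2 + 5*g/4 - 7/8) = (2*g + 3)/(2*g - 1)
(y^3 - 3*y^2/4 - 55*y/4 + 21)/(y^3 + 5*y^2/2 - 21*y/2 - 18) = (4*y - 7)/(2*(2*y + 3))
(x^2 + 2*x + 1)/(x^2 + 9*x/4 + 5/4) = 4*(x + 1)/(4*x + 5)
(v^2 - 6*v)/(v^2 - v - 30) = v/(v + 5)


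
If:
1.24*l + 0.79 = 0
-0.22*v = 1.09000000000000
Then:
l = -0.64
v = -4.95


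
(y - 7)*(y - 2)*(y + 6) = y^3 - 3*y^2 - 40*y + 84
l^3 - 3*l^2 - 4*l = l*(l - 4)*(l + 1)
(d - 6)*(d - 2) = d^2 - 8*d + 12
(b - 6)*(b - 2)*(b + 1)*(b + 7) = b^4 - 45*b^2 + 40*b + 84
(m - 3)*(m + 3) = m^2 - 9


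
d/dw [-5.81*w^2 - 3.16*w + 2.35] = -11.62*w - 3.16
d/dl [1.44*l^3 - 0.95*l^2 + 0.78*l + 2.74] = 4.32*l^2 - 1.9*l + 0.78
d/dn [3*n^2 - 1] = 6*n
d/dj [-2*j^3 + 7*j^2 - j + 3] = -6*j^2 + 14*j - 1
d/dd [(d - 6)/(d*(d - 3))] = (-d^2 + 12*d - 18)/(d^2*(d^2 - 6*d + 9))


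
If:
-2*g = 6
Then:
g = -3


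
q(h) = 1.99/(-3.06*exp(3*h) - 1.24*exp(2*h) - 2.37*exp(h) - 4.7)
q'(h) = 1.99*(9.18*exp(3*h) + 2.48*exp(2*h) + 2.37*exp(h))/(-3.06*exp(3*h) - 1.24*exp(2*h) - 2.37*exp(h) - 4.7)^2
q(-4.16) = -0.42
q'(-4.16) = 0.00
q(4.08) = -0.00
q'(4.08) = 0.00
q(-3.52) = -0.42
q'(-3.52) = 0.01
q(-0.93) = -0.33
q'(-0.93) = 0.10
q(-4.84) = -0.42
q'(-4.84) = 0.00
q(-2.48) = -0.41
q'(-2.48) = 0.02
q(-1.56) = -0.38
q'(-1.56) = 0.05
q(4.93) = -0.00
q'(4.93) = 0.00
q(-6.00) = -0.42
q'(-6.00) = 0.00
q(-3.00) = -0.41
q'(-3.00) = 0.01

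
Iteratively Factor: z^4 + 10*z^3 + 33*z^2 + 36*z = (z)*(z^3 + 10*z^2 + 33*z + 36) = z*(z + 3)*(z^2 + 7*z + 12) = z*(z + 3)^2*(z + 4)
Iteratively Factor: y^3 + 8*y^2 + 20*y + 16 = (y + 2)*(y^2 + 6*y + 8) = (y + 2)^2*(y + 4)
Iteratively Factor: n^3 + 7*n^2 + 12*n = (n + 3)*(n^2 + 4*n) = (n + 3)*(n + 4)*(n)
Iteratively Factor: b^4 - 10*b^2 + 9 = (b + 1)*(b^3 - b^2 - 9*b + 9) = (b - 1)*(b + 1)*(b^2 - 9) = (b - 1)*(b + 1)*(b + 3)*(b - 3)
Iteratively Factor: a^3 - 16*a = (a)*(a^2 - 16) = a*(a - 4)*(a + 4)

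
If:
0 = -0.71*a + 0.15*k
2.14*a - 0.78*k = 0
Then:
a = 0.00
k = 0.00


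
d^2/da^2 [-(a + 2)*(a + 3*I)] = -2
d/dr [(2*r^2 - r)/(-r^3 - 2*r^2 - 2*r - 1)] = (2*r^4 - 2*r^3 - 6*r^2 - 4*r + 1)/(r^6 + 4*r^5 + 8*r^4 + 10*r^3 + 8*r^2 + 4*r + 1)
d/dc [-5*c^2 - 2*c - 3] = -10*c - 2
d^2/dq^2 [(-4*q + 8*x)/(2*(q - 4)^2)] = 4*(-q + 6*x - 8)/(q - 4)^4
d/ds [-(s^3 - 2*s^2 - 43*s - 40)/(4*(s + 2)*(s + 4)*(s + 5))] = (-13*s^2 - 32*s + 8)/(4*(s^4 + 12*s^3 + 52*s^2 + 96*s + 64))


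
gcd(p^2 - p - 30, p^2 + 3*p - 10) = p + 5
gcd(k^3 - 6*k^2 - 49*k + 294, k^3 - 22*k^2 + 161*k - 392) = k - 7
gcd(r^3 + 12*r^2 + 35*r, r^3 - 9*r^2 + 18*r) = r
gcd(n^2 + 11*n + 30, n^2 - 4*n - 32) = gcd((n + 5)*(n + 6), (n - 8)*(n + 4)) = 1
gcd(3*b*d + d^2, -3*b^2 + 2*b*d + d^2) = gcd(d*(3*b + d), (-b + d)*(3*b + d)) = 3*b + d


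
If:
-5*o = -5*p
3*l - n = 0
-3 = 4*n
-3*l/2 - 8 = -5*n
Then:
No Solution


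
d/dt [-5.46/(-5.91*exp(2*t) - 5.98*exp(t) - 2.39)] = (-64.5372*exp(t) - 32.6508)*exp(t)/(5.91*exp(2*t) + 5.98*exp(t) + 2.39)^2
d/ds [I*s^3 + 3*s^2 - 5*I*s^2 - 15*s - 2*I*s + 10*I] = 3*I*s^2 + s*(6 - 10*I) - 15 - 2*I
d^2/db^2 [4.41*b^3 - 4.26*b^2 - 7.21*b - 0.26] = 26.46*b - 8.52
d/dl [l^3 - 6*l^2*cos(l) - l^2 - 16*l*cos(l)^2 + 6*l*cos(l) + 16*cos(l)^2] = 6*l^2*sin(l) + 3*l^2 - 6*l*sin(l) + 16*l*sin(2*l) - 12*l*cos(l) - 2*l - 16*sin(2*l) - 16*cos(l)^2 + 6*cos(l)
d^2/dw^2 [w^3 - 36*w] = 6*w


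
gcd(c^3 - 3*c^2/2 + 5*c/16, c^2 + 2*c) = c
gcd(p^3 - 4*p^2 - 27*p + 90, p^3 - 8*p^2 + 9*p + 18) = p^2 - 9*p + 18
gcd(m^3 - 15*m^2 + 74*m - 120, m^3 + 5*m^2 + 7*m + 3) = 1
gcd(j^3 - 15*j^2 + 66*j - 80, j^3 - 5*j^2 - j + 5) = j - 5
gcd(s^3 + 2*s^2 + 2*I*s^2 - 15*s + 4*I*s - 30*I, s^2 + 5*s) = s + 5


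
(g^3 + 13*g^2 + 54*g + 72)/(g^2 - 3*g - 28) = (g^2 + 9*g + 18)/(g - 7)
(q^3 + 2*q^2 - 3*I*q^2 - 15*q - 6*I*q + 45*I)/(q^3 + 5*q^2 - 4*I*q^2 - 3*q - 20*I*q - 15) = (q - 3)/(q - I)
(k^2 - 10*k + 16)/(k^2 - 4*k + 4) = (k - 8)/(k - 2)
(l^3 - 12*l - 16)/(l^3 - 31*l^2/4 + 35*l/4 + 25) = 4*(l^2 + 4*l + 4)/(4*l^2 - 15*l - 25)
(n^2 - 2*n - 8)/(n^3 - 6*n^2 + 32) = 1/(n - 4)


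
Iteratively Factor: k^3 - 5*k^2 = (k)*(k^2 - 5*k) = k*(k - 5)*(k)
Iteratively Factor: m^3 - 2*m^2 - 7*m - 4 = (m + 1)*(m^2 - 3*m - 4) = (m - 4)*(m + 1)*(m + 1)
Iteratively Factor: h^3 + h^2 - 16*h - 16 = (h + 4)*(h^2 - 3*h - 4) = (h + 1)*(h + 4)*(h - 4)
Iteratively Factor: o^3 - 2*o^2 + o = (o)*(o^2 - 2*o + 1) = o*(o - 1)*(o - 1)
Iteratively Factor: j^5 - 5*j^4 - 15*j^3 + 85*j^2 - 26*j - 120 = (j + 1)*(j^4 - 6*j^3 - 9*j^2 + 94*j - 120) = (j - 2)*(j + 1)*(j^3 - 4*j^2 - 17*j + 60) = (j - 2)*(j + 1)*(j + 4)*(j^2 - 8*j + 15) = (j - 3)*(j - 2)*(j + 1)*(j + 4)*(j - 5)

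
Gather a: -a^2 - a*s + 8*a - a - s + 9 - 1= -a^2 + a*(7 - s) - s + 8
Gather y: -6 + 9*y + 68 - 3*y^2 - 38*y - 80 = -3*y^2 - 29*y - 18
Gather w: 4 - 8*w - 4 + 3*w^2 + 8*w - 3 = 3*w^2 - 3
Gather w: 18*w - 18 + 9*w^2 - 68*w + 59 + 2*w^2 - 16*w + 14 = 11*w^2 - 66*w + 55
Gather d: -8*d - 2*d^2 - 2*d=-2*d^2 - 10*d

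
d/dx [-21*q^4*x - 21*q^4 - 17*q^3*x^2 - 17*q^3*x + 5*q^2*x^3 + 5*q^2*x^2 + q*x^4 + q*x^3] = q*(-21*q^3 - 34*q^2*x - 17*q^2 + 15*q*x^2 + 10*q*x + 4*x^3 + 3*x^2)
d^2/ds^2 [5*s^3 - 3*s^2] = 30*s - 6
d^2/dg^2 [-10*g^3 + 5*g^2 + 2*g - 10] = 10 - 60*g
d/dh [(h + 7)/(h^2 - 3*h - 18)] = (h^2 - 3*h - (h + 7)*(2*h - 3) - 18)/(-h^2 + 3*h + 18)^2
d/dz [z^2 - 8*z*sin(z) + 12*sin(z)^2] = -8*z*cos(z) + 2*z - 8*sin(z) + 12*sin(2*z)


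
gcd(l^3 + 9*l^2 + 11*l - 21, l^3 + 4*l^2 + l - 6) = l^2 + 2*l - 3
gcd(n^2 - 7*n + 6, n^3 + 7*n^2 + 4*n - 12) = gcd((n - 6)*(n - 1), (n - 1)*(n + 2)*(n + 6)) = n - 1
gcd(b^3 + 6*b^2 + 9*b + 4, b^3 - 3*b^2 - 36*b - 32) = b^2 + 5*b + 4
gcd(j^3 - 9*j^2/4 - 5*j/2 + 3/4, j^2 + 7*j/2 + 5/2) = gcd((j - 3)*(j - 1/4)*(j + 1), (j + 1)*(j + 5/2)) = j + 1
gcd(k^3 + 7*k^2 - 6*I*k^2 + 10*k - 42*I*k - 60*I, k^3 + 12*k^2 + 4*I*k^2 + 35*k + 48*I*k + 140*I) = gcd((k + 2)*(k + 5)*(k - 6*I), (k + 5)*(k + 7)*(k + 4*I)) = k + 5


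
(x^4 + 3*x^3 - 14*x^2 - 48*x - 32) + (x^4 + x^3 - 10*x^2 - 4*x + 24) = 2*x^4 + 4*x^3 - 24*x^2 - 52*x - 8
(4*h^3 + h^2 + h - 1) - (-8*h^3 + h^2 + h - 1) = 12*h^3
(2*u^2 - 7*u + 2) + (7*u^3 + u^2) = 7*u^3 + 3*u^2 - 7*u + 2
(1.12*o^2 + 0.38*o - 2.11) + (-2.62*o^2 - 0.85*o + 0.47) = -1.5*o^2 - 0.47*o - 1.64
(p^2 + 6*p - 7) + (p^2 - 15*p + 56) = 2*p^2 - 9*p + 49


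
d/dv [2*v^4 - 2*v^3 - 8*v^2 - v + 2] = 8*v^3 - 6*v^2 - 16*v - 1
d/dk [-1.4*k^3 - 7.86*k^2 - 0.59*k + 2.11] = -4.2*k^2 - 15.72*k - 0.59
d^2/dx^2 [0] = 0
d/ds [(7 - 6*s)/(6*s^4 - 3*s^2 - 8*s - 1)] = 2*(-18*s^4 + 9*s^2 + 24*s - (6*s - 7)*(-12*s^3 + 3*s + 4) + 3)/(-6*s^4 + 3*s^2 + 8*s + 1)^2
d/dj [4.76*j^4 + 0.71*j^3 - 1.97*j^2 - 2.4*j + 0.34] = 19.04*j^3 + 2.13*j^2 - 3.94*j - 2.4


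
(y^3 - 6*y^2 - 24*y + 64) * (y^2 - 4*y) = y^5 - 10*y^4 + 160*y^2 - 256*y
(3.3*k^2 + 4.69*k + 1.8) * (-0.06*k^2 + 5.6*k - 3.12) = -0.198*k^4 + 18.1986*k^3 + 15.86*k^2 - 4.5528*k - 5.616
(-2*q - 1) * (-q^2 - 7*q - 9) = 2*q^3 + 15*q^2 + 25*q + 9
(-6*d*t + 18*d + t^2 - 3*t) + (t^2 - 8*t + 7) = -6*d*t + 18*d + 2*t^2 - 11*t + 7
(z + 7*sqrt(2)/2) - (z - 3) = 3 + 7*sqrt(2)/2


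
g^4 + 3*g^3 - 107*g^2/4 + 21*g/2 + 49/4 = (g - 7/2)*(g - 1)*(g + 1/2)*(g + 7)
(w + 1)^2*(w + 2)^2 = w^4 + 6*w^3 + 13*w^2 + 12*w + 4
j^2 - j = j*(j - 1)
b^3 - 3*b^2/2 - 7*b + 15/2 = (b - 3)*(b - 1)*(b + 5/2)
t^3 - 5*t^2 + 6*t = t*(t - 3)*(t - 2)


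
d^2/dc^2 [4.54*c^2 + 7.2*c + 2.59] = 9.08000000000000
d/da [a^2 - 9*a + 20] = 2*a - 9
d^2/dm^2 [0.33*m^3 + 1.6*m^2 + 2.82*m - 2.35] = 1.98*m + 3.2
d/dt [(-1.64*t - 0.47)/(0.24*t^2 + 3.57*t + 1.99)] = (0.3936*t^2 + 0.2256*t - 1.5857)/(0.0576*t^4 + 1.7136*t^3 + 13.7001*t^2 + 14.2086*t + 3.9601)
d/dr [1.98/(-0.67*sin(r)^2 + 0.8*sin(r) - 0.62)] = (2.6532*sin(r) - 1.584)*cos(r)/(0.67*sin(r)^2 - 0.8*sin(r) + 0.62)^2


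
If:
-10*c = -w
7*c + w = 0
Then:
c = 0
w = 0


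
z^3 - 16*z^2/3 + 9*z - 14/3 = (z - 7/3)*(z - 2)*(z - 1)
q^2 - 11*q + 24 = (q - 8)*(q - 3)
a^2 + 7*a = a*(a + 7)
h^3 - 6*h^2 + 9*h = h*(h - 3)^2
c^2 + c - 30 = (c - 5)*(c + 6)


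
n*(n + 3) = n^2 + 3*n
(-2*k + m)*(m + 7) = -2*k*m - 14*k + m^2 + 7*m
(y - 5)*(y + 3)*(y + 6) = y^3 + 4*y^2 - 27*y - 90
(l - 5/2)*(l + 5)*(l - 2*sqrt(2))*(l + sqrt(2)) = l^4 - sqrt(2)*l^3 + 5*l^3/2 - 33*l^2/2 - 5*sqrt(2)*l^2/2 - 10*l + 25*sqrt(2)*l/2 + 50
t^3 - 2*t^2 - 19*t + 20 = (t - 5)*(t - 1)*(t + 4)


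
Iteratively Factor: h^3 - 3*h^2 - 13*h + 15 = (h - 1)*(h^2 - 2*h - 15) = (h - 5)*(h - 1)*(h + 3)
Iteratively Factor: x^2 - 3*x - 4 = (x + 1)*(x - 4)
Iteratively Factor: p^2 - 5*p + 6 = (p - 3)*(p - 2)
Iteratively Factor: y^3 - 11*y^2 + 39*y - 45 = (y - 3)*(y^2 - 8*y + 15) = (y - 5)*(y - 3)*(y - 3)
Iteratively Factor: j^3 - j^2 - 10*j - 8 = (j + 2)*(j^2 - 3*j - 4) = (j - 4)*(j + 2)*(j + 1)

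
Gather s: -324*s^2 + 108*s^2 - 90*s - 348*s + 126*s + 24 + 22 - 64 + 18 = -216*s^2 - 312*s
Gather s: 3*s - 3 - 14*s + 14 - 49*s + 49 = 60 - 60*s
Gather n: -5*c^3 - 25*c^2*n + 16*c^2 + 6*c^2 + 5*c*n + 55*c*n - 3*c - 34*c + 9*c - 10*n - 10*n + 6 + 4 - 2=-5*c^3 + 22*c^2 - 28*c + n*(-25*c^2 + 60*c - 20) + 8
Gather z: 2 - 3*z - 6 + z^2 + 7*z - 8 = z^2 + 4*z - 12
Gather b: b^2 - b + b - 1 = b^2 - 1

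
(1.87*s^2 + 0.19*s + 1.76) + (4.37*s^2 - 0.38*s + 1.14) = 6.24*s^2 - 0.19*s + 2.9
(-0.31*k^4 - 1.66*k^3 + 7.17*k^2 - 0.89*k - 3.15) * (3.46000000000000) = -1.0726*k^4 - 5.7436*k^3 + 24.8082*k^2 - 3.0794*k - 10.899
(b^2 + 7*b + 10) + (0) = b^2 + 7*b + 10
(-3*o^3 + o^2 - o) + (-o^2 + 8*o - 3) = -3*o^3 + 7*o - 3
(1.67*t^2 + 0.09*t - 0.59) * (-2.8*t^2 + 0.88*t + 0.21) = -4.676*t^4 + 1.2176*t^3 + 2.0819*t^2 - 0.5003*t - 0.1239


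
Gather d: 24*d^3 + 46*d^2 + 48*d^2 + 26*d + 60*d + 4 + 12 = 24*d^3 + 94*d^2 + 86*d + 16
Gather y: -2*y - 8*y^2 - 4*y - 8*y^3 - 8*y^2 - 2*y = -8*y^3 - 16*y^2 - 8*y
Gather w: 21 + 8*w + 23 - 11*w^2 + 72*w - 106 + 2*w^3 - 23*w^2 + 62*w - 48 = 2*w^3 - 34*w^2 + 142*w - 110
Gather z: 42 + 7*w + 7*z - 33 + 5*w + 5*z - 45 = 12*w + 12*z - 36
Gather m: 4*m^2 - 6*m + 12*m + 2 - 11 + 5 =4*m^2 + 6*m - 4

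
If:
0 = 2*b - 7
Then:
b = 7/2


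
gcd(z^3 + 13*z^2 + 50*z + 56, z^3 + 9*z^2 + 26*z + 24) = z^2 + 6*z + 8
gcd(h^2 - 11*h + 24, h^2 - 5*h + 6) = h - 3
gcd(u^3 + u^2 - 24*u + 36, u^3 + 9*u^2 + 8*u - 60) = u^2 + 4*u - 12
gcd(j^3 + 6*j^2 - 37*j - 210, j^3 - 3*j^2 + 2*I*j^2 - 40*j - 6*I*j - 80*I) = j + 5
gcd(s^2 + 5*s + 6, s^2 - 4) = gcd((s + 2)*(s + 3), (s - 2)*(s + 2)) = s + 2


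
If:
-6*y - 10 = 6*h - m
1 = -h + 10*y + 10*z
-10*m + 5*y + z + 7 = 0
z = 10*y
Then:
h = -685/443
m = 1534/2215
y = -11/2215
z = -22/443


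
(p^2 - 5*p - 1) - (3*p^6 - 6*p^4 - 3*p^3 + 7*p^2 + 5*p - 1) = -3*p^6 + 6*p^4 + 3*p^3 - 6*p^2 - 10*p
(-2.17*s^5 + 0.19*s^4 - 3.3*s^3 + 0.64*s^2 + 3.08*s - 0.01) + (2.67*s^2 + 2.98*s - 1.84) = -2.17*s^5 + 0.19*s^4 - 3.3*s^3 + 3.31*s^2 + 6.06*s - 1.85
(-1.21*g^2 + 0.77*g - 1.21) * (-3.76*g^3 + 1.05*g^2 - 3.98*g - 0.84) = 4.5496*g^5 - 4.1657*g^4 + 10.1739*g^3 - 3.3187*g^2 + 4.169*g + 1.0164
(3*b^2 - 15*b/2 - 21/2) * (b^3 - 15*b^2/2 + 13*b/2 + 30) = 3*b^5 - 30*b^4 + 261*b^3/4 + 120*b^2 - 1173*b/4 - 315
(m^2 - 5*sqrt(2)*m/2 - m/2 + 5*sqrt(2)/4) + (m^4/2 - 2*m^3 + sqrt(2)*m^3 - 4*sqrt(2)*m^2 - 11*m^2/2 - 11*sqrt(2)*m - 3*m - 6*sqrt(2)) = m^4/2 - 2*m^3 + sqrt(2)*m^3 - 4*sqrt(2)*m^2 - 9*m^2/2 - 27*sqrt(2)*m/2 - 7*m/2 - 19*sqrt(2)/4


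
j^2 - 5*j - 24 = (j - 8)*(j + 3)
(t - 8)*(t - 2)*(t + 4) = t^3 - 6*t^2 - 24*t + 64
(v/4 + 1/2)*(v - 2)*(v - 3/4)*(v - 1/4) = v^4/4 - v^3/4 - 61*v^2/64 + v - 3/16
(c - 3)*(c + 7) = c^2 + 4*c - 21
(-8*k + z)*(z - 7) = -8*k*z + 56*k + z^2 - 7*z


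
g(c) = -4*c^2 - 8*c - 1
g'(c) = -8*c - 8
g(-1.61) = 1.51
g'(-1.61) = 4.88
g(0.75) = -9.25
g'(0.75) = -14.00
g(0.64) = -7.76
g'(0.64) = -13.12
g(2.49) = -45.72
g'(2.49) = -27.92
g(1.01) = -13.16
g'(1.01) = -16.08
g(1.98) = -32.52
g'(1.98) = -23.84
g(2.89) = -57.53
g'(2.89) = -31.12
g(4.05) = -99.01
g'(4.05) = -40.40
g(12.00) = -673.00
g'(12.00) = -104.00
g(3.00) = -61.00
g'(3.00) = -32.00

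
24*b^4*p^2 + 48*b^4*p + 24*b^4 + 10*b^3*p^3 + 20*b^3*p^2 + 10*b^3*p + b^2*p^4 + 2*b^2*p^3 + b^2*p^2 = (4*b + p)*(6*b + p)*(b*p + b)^2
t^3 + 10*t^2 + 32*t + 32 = (t + 2)*(t + 4)^2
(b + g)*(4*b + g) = 4*b^2 + 5*b*g + g^2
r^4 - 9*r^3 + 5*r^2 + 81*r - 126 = (r - 7)*(r - 3)*(r - 2)*(r + 3)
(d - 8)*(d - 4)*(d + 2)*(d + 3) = d^4 - 7*d^3 - 22*d^2 + 88*d + 192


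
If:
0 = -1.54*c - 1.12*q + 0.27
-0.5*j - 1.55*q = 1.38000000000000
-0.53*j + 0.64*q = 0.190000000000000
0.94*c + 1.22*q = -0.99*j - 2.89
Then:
No Solution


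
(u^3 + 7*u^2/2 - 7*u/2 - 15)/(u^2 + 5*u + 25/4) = 2*(u^2 + u - 6)/(2*u + 5)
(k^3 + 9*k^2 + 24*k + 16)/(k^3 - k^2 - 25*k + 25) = (k^3 + 9*k^2 + 24*k + 16)/(k^3 - k^2 - 25*k + 25)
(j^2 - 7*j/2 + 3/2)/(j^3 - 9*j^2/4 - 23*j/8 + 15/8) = 4/(4*j + 5)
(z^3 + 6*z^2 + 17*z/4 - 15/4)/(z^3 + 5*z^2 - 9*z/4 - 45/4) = (2*z - 1)/(2*z - 3)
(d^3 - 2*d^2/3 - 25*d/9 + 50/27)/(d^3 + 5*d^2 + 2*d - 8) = (27*d^3 - 18*d^2 - 75*d + 50)/(27*(d^3 + 5*d^2 + 2*d - 8))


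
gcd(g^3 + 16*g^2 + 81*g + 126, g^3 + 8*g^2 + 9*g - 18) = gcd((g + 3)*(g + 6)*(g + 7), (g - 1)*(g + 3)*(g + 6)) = g^2 + 9*g + 18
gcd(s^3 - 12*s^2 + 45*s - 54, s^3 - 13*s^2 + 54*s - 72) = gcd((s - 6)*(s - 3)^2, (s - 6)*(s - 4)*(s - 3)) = s^2 - 9*s + 18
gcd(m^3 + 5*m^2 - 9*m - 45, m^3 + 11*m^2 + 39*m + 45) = m^2 + 8*m + 15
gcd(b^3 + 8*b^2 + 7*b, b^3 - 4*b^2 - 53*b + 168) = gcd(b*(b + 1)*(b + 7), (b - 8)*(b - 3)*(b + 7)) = b + 7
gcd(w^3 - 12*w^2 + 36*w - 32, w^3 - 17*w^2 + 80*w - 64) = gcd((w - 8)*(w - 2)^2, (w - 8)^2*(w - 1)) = w - 8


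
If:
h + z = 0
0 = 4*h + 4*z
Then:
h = -z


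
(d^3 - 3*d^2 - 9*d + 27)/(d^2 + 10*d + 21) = (d^2 - 6*d + 9)/(d + 7)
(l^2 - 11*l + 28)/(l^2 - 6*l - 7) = (l - 4)/(l + 1)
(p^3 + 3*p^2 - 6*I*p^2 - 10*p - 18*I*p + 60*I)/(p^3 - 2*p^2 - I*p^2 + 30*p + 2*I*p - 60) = (p + 5)/(p + 5*I)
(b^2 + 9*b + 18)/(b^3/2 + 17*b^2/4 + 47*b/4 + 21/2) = 4*(b + 6)/(2*b^2 + 11*b + 14)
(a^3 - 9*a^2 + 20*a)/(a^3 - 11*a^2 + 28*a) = (a - 5)/(a - 7)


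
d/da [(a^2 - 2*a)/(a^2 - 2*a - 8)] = 16*(1 - a)/(a^4 - 4*a^3 - 12*a^2 + 32*a + 64)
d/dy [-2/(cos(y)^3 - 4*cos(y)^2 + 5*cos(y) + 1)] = 2*(-3*cos(y)^2 + 8*cos(y) - 5)*sin(y)/(cos(y)^3 - 4*cos(y)^2 + 5*cos(y) + 1)^2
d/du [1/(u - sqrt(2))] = -1/(u - sqrt(2))^2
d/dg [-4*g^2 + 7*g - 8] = 7 - 8*g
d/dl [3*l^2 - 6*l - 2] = 6*l - 6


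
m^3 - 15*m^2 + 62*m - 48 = (m - 8)*(m - 6)*(m - 1)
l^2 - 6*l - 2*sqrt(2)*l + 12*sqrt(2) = (l - 6)*(l - 2*sqrt(2))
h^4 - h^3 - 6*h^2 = h^2*(h - 3)*(h + 2)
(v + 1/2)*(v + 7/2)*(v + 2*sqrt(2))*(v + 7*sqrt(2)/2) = v^4 + 4*v^3 + 11*sqrt(2)*v^3/2 + 63*v^2/4 + 22*sqrt(2)*v^2 + 77*sqrt(2)*v/8 + 56*v + 49/2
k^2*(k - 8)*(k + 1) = k^4 - 7*k^3 - 8*k^2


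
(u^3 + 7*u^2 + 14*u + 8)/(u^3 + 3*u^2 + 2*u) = (u + 4)/u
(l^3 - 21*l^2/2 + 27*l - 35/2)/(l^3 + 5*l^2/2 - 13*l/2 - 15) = (l^2 - 8*l + 7)/(l^2 + 5*l + 6)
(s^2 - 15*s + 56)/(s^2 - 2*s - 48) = (s - 7)/(s + 6)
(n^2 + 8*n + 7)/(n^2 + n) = (n + 7)/n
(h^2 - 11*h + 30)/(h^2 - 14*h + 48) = (h - 5)/(h - 8)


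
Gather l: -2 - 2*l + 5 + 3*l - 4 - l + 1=0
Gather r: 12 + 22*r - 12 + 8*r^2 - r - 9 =8*r^2 + 21*r - 9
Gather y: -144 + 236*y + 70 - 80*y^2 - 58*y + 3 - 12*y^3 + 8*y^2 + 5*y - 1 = -12*y^3 - 72*y^2 + 183*y - 72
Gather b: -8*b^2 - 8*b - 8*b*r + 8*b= -8*b^2 - 8*b*r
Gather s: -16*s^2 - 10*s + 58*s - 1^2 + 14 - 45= -16*s^2 + 48*s - 32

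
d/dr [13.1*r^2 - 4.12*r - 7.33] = 26.2*r - 4.12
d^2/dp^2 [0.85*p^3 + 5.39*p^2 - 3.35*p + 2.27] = 5.1*p + 10.78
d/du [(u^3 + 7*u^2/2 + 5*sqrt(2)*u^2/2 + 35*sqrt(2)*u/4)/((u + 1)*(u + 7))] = (4*u^4 + 64*u^3 + 45*sqrt(2)*u^2 + 196*u^2 + 196*u + 140*sqrt(2)*u + 245*sqrt(2))/(4*(u^4 + 16*u^3 + 78*u^2 + 112*u + 49))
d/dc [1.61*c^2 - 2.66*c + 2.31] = 3.22*c - 2.66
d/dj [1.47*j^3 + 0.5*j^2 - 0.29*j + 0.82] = 4.41*j^2 + 1.0*j - 0.29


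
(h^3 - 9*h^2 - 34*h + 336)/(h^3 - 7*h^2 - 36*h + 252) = (h - 8)/(h - 6)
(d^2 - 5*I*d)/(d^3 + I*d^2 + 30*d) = 1/(d + 6*I)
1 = 1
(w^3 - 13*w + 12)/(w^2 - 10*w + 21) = (w^2 + 3*w - 4)/(w - 7)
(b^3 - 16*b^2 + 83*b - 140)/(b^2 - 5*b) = b - 11 + 28/b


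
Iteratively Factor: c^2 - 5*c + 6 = (c - 2)*(c - 3)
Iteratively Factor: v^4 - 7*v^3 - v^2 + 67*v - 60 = (v + 3)*(v^3 - 10*v^2 + 29*v - 20) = (v - 1)*(v + 3)*(v^2 - 9*v + 20) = (v - 5)*(v - 1)*(v + 3)*(v - 4)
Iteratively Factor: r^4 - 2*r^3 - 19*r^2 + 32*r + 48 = (r + 1)*(r^3 - 3*r^2 - 16*r + 48) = (r - 3)*(r + 1)*(r^2 - 16) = (r - 4)*(r - 3)*(r + 1)*(r + 4)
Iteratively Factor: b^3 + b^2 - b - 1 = (b + 1)*(b^2 - 1) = (b + 1)^2*(b - 1)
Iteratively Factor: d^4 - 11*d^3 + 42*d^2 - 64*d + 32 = (d - 1)*(d^3 - 10*d^2 + 32*d - 32) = (d - 4)*(d - 1)*(d^2 - 6*d + 8) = (d - 4)^2*(d - 1)*(d - 2)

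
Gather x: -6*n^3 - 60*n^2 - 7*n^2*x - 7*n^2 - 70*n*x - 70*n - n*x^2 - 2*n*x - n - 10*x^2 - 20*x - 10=-6*n^3 - 67*n^2 - 71*n + x^2*(-n - 10) + x*(-7*n^2 - 72*n - 20) - 10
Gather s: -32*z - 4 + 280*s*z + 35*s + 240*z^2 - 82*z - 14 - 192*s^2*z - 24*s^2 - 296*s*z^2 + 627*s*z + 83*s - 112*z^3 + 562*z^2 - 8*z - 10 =s^2*(-192*z - 24) + s*(-296*z^2 + 907*z + 118) - 112*z^3 + 802*z^2 - 122*z - 28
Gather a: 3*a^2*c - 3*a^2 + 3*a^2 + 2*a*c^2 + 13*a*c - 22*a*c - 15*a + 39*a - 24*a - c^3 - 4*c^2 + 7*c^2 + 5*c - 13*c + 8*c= 3*a^2*c + a*(2*c^2 - 9*c) - c^3 + 3*c^2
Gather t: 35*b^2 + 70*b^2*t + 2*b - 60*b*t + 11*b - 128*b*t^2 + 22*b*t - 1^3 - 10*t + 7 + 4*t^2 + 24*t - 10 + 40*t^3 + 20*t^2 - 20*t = 35*b^2 + 13*b + 40*t^3 + t^2*(24 - 128*b) + t*(70*b^2 - 38*b - 6) - 4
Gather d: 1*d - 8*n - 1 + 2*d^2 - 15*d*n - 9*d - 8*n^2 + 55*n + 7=2*d^2 + d*(-15*n - 8) - 8*n^2 + 47*n + 6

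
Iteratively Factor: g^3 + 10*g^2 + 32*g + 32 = (g + 2)*(g^2 + 8*g + 16) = (g + 2)*(g + 4)*(g + 4)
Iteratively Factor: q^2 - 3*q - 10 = (q + 2)*(q - 5)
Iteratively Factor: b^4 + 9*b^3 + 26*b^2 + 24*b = (b + 3)*(b^3 + 6*b^2 + 8*b) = (b + 2)*(b + 3)*(b^2 + 4*b) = (b + 2)*(b + 3)*(b + 4)*(b)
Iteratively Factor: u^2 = (u)*(u)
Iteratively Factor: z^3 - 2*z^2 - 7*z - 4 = (z + 1)*(z^2 - 3*z - 4) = (z + 1)^2*(z - 4)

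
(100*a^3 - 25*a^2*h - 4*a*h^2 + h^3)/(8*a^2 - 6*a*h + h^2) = (25*a^2 - h^2)/(2*a - h)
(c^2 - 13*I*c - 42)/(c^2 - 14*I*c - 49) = (c - 6*I)/(c - 7*I)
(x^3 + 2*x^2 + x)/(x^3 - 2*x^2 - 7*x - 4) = x/(x - 4)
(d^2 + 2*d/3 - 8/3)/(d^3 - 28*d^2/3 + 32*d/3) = (d + 2)/(d*(d - 8))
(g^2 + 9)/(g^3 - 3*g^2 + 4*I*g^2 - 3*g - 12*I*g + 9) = (g - 3*I)/(g^2 + g*(-3 + I) - 3*I)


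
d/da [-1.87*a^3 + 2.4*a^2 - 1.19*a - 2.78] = -5.61*a^2 + 4.8*a - 1.19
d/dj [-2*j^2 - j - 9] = -4*j - 1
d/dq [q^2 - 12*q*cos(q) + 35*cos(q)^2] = 12*q*sin(q) + 2*q - 35*sin(2*q) - 12*cos(q)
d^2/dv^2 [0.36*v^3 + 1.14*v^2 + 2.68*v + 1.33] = 2.16*v + 2.28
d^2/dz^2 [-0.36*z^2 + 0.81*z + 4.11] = -0.720000000000000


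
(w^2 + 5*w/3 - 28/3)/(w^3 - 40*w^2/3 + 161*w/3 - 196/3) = (w + 4)/(w^2 - 11*w + 28)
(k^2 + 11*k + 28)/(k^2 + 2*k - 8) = (k + 7)/(k - 2)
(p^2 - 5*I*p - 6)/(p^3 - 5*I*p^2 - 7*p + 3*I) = (p - 2*I)/(p^2 - 2*I*p - 1)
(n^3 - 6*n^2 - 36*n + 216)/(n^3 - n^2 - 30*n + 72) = (n^2 - 12*n + 36)/(n^2 - 7*n + 12)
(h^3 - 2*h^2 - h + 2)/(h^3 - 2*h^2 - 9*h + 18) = (h^2 - 1)/(h^2 - 9)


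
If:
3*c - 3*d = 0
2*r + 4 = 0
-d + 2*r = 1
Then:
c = -5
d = -5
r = -2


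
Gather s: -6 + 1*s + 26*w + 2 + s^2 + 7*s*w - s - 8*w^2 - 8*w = s^2 + 7*s*w - 8*w^2 + 18*w - 4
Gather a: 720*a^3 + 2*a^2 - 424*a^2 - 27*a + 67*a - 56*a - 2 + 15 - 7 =720*a^3 - 422*a^2 - 16*a + 6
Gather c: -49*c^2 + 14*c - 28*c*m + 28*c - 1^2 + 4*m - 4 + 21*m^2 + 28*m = -49*c^2 + c*(42 - 28*m) + 21*m^2 + 32*m - 5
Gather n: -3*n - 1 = -3*n - 1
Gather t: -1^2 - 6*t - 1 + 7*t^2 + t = 7*t^2 - 5*t - 2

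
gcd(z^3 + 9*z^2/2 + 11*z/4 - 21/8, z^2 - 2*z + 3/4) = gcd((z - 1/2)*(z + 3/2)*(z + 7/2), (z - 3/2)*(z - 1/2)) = z - 1/2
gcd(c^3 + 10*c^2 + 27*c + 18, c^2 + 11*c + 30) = c + 6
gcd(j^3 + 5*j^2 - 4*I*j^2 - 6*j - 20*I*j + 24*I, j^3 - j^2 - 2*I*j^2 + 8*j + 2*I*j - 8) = j^2 + j*(-1 - 4*I) + 4*I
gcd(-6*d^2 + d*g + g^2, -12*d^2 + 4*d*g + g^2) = 2*d - g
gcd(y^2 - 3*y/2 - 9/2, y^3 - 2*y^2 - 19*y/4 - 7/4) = 1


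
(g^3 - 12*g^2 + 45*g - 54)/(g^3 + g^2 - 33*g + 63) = (g - 6)/(g + 7)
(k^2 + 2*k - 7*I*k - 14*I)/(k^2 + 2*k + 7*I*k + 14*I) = (k - 7*I)/(k + 7*I)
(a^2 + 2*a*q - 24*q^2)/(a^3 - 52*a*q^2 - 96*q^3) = (-a + 4*q)/(-a^2 + 6*a*q + 16*q^2)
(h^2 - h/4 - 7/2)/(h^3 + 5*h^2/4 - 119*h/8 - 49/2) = 2*(h - 2)/(2*h^2 - h - 28)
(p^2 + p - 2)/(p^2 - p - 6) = (p - 1)/(p - 3)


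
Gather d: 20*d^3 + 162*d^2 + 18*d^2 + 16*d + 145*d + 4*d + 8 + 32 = 20*d^3 + 180*d^2 + 165*d + 40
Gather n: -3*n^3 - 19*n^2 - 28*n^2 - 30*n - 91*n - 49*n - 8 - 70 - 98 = -3*n^3 - 47*n^2 - 170*n - 176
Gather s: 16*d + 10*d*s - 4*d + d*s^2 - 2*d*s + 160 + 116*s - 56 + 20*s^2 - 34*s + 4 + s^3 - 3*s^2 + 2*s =12*d + s^3 + s^2*(d + 17) + s*(8*d + 84) + 108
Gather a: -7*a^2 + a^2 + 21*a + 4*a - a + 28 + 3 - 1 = -6*a^2 + 24*a + 30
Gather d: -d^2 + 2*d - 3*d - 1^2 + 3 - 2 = -d^2 - d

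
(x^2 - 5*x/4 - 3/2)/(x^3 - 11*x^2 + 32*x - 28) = (x + 3/4)/(x^2 - 9*x + 14)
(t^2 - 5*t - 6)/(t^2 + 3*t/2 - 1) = 2*(t^2 - 5*t - 6)/(2*t^2 + 3*t - 2)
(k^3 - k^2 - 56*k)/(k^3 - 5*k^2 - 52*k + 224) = k/(k - 4)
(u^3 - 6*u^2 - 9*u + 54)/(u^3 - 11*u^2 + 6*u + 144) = (u - 3)/(u - 8)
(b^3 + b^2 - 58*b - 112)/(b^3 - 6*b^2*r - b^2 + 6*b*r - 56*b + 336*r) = (-b - 2)/(-b + 6*r)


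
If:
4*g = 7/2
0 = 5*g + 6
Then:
No Solution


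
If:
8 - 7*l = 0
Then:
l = 8/7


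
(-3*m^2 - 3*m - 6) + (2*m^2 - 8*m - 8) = -m^2 - 11*m - 14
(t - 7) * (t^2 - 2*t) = t^3 - 9*t^2 + 14*t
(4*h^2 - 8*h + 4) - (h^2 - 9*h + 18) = 3*h^2 + h - 14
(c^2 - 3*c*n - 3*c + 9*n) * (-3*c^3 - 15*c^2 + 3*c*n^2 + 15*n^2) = -3*c^5 + 9*c^4*n - 6*c^4 + 3*c^3*n^2 + 18*c^3*n + 45*c^3 - 9*c^2*n^3 + 6*c^2*n^2 - 135*c^2*n - 18*c*n^3 - 45*c*n^2 + 135*n^3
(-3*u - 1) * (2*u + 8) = -6*u^2 - 26*u - 8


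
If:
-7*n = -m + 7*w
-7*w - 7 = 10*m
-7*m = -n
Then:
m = 7/38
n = 49/38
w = -24/19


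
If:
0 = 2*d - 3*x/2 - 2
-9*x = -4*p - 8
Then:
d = 3*x/4 + 1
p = 9*x/4 - 2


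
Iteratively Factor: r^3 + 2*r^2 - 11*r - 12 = (r + 4)*(r^2 - 2*r - 3) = (r + 1)*(r + 4)*(r - 3)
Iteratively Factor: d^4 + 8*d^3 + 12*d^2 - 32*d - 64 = (d + 4)*(d^3 + 4*d^2 - 4*d - 16) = (d - 2)*(d + 4)*(d^2 + 6*d + 8) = (d - 2)*(d + 2)*(d + 4)*(d + 4)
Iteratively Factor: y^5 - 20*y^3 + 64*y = (y)*(y^4 - 20*y^2 + 64) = y*(y - 4)*(y^3 + 4*y^2 - 4*y - 16) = y*(y - 4)*(y - 2)*(y^2 + 6*y + 8) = y*(y - 4)*(y - 2)*(y + 2)*(y + 4)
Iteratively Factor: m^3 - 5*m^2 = (m - 5)*(m^2) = m*(m - 5)*(m)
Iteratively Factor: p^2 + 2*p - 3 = (p - 1)*(p + 3)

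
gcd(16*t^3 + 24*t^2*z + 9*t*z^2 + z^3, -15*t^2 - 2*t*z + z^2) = 1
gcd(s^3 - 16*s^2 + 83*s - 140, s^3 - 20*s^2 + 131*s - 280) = s^2 - 12*s + 35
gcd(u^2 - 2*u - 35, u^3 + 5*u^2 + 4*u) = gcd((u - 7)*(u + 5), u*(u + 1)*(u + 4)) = 1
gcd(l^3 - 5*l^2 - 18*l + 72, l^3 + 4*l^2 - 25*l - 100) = l + 4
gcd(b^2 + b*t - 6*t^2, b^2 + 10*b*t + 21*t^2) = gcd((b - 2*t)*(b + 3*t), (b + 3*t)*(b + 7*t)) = b + 3*t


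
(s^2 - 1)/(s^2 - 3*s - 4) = (s - 1)/(s - 4)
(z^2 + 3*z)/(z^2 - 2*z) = (z + 3)/(z - 2)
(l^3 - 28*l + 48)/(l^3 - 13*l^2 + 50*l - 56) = (l + 6)/(l - 7)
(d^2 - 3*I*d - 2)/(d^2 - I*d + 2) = (d - I)/(d + I)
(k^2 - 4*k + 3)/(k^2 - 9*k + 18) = (k - 1)/(k - 6)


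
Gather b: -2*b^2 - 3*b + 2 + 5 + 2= -2*b^2 - 3*b + 9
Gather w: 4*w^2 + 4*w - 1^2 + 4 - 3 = 4*w^2 + 4*w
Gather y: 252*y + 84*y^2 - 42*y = 84*y^2 + 210*y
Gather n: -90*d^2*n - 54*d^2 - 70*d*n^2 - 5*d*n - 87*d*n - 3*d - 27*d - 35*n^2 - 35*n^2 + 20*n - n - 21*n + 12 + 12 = -54*d^2 - 30*d + n^2*(-70*d - 70) + n*(-90*d^2 - 92*d - 2) + 24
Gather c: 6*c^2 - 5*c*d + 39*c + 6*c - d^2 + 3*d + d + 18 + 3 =6*c^2 + c*(45 - 5*d) - d^2 + 4*d + 21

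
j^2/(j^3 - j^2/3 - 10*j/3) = 3*j/(3*j^2 - j - 10)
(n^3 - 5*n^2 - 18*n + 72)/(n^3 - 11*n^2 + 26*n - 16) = (n^3 - 5*n^2 - 18*n + 72)/(n^3 - 11*n^2 + 26*n - 16)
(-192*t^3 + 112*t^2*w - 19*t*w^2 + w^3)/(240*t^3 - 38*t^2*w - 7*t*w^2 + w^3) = (-24*t^2 + 11*t*w - w^2)/(30*t^2 - t*w - w^2)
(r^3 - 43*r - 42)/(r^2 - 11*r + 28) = (r^2 + 7*r + 6)/(r - 4)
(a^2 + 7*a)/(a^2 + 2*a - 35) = a/(a - 5)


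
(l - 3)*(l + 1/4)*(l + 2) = l^3 - 3*l^2/4 - 25*l/4 - 3/2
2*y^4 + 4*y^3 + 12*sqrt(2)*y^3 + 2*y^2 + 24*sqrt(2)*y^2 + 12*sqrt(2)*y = y*(y + 6*sqrt(2))*(sqrt(2)*y + sqrt(2))^2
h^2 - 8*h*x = h*(h - 8*x)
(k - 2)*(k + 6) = k^2 + 4*k - 12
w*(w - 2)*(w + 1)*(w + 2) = w^4 + w^3 - 4*w^2 - 4*w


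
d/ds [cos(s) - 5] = -sin(s)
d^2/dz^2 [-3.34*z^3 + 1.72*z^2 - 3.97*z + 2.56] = 3.44 - 20.04*z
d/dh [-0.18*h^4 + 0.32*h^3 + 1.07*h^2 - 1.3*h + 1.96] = -0.72*h^3 + 0.96*h^2 + 2.14*h - 1.3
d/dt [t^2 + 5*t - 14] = 2*t + 5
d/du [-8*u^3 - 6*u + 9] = -24*u^2 - 6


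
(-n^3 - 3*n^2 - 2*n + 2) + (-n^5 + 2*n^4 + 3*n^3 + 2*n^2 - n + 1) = -n^5 + 2*n^4 + 2*n^3 - n^2 - 3*n + 3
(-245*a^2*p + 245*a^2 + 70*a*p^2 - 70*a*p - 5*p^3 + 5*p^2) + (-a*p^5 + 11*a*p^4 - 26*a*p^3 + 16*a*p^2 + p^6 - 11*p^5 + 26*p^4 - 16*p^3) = -245*a^2*p + 245*a^2 - a*p^5 + 11*a*p^4 - 26*a*p^3 + 86*a*p^2 - 70*a*p + p^6 - 11*p^5 + 26*p^4 - 21*p^3 + 5*p^2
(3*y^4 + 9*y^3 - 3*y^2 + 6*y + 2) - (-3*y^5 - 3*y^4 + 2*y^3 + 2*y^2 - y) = 3*y^5 + 6*y^4 + 7*y^3 - 5*y^2 + 7*y + 2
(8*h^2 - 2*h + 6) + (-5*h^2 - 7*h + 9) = 3*h^2 - 9*h + 15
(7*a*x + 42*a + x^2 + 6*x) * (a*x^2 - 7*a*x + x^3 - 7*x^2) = 7*a^2*x^3 - 7*a^2*x^2 - 294*a^2*x + 8*a*x^4 - 8*a*x^3 - 336*a*x^2 + x^5 - x^4 - 42*x^3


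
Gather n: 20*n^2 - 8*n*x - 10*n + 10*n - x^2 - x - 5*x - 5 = 20*n^2 - 8*n*x - x^2 - 6*x - 5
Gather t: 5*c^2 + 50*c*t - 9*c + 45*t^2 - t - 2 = 5*c^2 - 9*c + 45*t^2 + t*(50*c - 1) - 2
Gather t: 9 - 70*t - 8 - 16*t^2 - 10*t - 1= -16*t^2 - 80*t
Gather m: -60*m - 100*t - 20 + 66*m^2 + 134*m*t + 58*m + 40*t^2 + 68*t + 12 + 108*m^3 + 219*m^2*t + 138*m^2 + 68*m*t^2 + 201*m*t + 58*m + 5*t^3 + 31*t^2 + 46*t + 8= 108*m^3 + m^2*(219*t + 204) + m*(68*t^2 + 335*t + 56) + 5*t^3 + 71*t^2 + 14*t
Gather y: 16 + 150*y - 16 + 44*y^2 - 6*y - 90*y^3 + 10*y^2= -90*y^3 + 54*y^2 + 144*y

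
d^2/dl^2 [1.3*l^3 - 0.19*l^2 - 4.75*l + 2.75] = 7.8*l - 0.38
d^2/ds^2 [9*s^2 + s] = 18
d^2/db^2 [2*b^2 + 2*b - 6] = 4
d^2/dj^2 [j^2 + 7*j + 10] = 2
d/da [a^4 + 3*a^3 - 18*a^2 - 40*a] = 4*a^3 + 9*a^2 - 36*a - 40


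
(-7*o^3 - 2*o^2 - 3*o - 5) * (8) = -56*o^3 - 16*o^2 - 24*o - 40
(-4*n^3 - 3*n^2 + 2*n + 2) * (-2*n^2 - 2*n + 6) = 8*n^5 + 14*n^4 - 22*n^3 - 26*n^2 + 8*n + 12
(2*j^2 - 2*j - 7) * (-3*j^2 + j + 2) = -6*j^4 + 8*j^3 + 23*j^2 - 11*j - 14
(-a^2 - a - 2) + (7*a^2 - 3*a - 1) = 6*a^2 - 4*a - 3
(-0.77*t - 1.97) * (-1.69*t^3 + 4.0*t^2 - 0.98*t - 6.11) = 1.3013*t^4 + 0.2493*t^3 - 7.1254*t^2 + 6.6353*t + 12.0367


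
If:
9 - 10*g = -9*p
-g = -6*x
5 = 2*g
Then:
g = 5/2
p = 16/9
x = 5/12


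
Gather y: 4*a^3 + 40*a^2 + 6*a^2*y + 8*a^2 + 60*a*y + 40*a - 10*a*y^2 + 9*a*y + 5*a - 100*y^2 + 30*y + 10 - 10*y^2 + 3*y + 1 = 4*a^3 + 48*a^2 + 45*a + y^2*(-10*a - 110) + y*(6*a^2 + 69*a + 33) + 11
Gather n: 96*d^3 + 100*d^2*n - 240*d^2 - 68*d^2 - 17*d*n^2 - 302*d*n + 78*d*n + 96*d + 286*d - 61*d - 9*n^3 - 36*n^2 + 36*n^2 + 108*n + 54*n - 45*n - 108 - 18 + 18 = 96*d^3 - 308*d^2 - 17*d*n^2 + 321*d - 9*n^3 + n*(100*d^2 - 224*d + 117) - 108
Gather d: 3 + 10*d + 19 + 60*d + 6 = 70*d + 28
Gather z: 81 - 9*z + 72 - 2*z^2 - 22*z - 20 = -2*z^2 - 31*z + 133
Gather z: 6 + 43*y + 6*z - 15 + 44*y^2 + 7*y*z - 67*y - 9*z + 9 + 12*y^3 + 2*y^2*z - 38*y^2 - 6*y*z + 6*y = 12*y^3 + 6*y^2 - 18*y + z*(2*y^2 + y - 3)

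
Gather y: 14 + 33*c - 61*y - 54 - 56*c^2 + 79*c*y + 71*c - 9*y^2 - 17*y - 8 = -56*c^2 + 104*c - 9*y^2 + y*(79*c - 78) - 48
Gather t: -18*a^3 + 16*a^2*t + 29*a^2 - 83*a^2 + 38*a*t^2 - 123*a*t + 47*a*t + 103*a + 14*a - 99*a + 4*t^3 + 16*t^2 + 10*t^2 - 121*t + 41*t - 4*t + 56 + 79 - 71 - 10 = -18*a^3 - 54*a^2 + 18*a + 4*t^3 + t^2*(38*a + 26) + t*(16*a^2 - 76*a - 84) + 54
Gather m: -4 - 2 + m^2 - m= m^2 - m - 6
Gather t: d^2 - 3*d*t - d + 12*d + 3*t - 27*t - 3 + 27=d^2 + 11*d + t*(-3*d - 24) + 24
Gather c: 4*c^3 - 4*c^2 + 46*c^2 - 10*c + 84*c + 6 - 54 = 4*c^3 + 42*c^2 + 74*c - 48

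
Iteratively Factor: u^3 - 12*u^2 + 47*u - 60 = (u - 5)*(u^2 - 7*u + 12) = (u - 5)*(u - 4)*(u - 3)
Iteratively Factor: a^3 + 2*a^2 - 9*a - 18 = (a + 2)*(a^2 - 9) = (a - 3)*(a + 2)*(a + 3)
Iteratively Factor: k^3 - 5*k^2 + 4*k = (k - 4)*(k^2 - k) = k*(k - 4)*(k - 1)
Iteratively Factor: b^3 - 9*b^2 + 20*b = (b)*(b^2 - 9*b + 20) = b*(b - 4)*(b - 5)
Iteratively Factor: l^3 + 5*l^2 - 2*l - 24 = (l - 2)*(l^2 + 7*l + 12) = (l - 2)*(l + 3)*(l + 4)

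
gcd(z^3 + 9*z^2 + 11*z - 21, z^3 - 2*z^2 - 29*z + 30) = z - 1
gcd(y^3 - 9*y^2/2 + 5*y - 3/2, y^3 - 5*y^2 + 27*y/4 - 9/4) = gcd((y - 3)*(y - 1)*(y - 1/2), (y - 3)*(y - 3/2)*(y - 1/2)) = y^2 - 7*y/2 + 3/2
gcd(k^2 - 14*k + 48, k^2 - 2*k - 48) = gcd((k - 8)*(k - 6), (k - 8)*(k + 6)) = k - 8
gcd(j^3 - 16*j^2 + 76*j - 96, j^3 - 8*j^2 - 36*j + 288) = j^2 - 14*j + 48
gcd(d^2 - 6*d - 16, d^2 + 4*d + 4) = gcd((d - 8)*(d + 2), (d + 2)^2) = d + 2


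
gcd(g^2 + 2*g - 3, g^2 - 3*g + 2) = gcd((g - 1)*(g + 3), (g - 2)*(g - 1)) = g - 1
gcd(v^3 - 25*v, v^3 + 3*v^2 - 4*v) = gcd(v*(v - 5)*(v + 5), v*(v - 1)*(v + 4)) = v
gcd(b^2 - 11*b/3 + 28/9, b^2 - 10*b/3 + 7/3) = b - 7/3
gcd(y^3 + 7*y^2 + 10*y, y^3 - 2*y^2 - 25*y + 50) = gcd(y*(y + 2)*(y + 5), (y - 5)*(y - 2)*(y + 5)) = y + 5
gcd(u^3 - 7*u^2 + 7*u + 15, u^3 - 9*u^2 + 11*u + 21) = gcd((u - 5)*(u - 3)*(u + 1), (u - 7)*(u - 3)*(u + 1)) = u^2 - 2*u - 3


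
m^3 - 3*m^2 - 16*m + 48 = (m - 4)*(m - 3)*(m + 4)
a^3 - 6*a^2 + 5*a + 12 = (a - 4)*(a - 3)*(a + 1)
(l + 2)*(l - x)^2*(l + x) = l^4 - l^3*x + 2*l^3 - l^2*x^2 - 2*l^2*x + l*x^3 - 2*l*x^2 + 2*x^3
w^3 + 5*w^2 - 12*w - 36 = (w - 3)*(w + 2)*(w + 6)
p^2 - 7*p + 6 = (p - 6)*(p - 1)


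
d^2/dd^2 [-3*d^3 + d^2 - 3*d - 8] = 2 - 18*d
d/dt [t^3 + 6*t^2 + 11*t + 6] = 3*t^2 + 12*t + 11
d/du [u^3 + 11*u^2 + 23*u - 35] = 3*u^2 + 22*u + 23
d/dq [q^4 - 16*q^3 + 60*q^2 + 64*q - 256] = 4*q^3 - 48*q^2 + 120*q + 64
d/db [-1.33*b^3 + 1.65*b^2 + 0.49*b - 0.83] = -3.99*b^2 + 3.3*b + 0.49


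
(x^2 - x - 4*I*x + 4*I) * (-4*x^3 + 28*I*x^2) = -4*x^5 + 4*x^4 + 44*I*x^4 + 112*x^3 - 44*I*x^3 - 112*x^2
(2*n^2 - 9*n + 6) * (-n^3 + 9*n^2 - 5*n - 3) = -2*n^5 + 27*n^4 - 97*n^3 + 93*n^2 - 3*n - 18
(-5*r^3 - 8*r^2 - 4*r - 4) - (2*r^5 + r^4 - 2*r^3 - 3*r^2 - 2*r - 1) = -2*r^5 - r^4 - 3*r^3 - 5*r^2 - 2*r - 3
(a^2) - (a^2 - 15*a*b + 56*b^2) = 15*a*b - 56*b^2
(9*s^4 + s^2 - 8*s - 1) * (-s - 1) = -9*s^5 - 9*s^4 - s^3 + 7*s^2 + 9*s + 1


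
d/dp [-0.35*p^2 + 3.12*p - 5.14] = 3.12 - 0.7*p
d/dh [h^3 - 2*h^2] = h*(3*h - 4)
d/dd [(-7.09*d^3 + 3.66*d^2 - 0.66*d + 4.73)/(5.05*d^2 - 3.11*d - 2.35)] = (-35.8045*d^4 + 44.0998*d^3 + 41.9349*d^2 - 64.975*d + 16.2613)/(25.5025*d^4 - 31.411*d^3 - 14.0629*d^2 + 14.617*d + 5.5225)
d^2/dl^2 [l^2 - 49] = 2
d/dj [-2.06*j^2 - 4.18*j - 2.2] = -4.12*j - 4.18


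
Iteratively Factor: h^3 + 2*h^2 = (h + 2)*(h^2) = h*(h + 2)*(h)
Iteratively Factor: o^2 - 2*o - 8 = (o + 2)*(o - 4)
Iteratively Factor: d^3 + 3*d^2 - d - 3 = (d + 1)*(d^2 + 2*d - 3) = (d - 1)*(d + 1)*(d + 3)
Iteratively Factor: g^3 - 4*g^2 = (g - 4)*(g^2) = g*(g - 4)*(g)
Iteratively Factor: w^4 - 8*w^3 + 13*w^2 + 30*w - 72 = (w + 2)*(w^3 - 10*w^2 + 33*w - 36) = (w - 3)*(w + 2)*(w^2 - 7*w + 12) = (w - 4)*(w - 3)*(w + 2)*(w - 3)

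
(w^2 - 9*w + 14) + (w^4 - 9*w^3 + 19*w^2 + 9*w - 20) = w^4 - 9*w^3 + 20*w^2 - 6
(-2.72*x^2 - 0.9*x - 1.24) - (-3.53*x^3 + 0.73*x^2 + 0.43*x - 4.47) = 3.53*x^3 - 3.45*x^2 - 1.33*x + 3.23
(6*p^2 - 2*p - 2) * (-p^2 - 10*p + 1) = -6*p^4 - 58*p^3 + 28*p^2 + 18*p - 2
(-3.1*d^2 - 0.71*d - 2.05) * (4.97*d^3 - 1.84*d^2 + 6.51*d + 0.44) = -15.407*d^5 + 2.1753*d^4 - 29.0631*d^3 - 2.2141*d^2 - 13.6579*d - 0.902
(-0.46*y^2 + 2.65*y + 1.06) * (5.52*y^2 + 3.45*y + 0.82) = -2.5392*y^4 + 13.041*y^3 + 14.6165*y^2 + 5.83*y + 0.8692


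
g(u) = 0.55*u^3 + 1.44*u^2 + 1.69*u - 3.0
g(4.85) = 101.82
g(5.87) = 167.78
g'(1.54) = 10.04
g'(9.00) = 161.26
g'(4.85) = 54.47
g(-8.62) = -262.85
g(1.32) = 3.00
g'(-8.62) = 99.47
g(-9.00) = -302.52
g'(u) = 1.65*u^2 + 2.88*u + 1.69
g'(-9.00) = 109.42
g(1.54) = 5.03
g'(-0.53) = 0.63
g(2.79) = 24.87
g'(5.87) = 75.45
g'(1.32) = 8.37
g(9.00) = 529.80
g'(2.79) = 22.57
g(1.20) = 2.05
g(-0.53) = -3.57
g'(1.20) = 7.52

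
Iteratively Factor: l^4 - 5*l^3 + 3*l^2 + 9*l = (l)*(l^3 - 5*l^2 + 3*l + 9) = l*(l - 3)*(l^2 - 2*l - 3) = l*(l - 3)^2*(l + 1)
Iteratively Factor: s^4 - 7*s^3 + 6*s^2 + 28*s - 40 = (s - 5)*(s^3 - 2*s^2 - 4*s + 8) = (s - 5)*(s + 2)*(s^2 - 4*s + 4) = (s - 5)*(s - 2)*(s + 2)*(s - 2)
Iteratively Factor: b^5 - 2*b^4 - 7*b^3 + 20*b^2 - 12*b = (b - 1)*(b^4 - b^3 - 8*b^2 + 12*b) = b*(b - 1)*(b^3 - b^2 - 8*b + 12) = b*(b - 2)*(b - 1)*(b^2 + b - 6) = b*(b - 2)*(b - 1)*(b + 3)*(b - 2)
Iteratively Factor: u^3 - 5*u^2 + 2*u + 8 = (u - 4)*(u^2 - u - 2) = (u - 4)*(u + 1)*(u - 2)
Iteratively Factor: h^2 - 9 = (h - 3)*(h + 3)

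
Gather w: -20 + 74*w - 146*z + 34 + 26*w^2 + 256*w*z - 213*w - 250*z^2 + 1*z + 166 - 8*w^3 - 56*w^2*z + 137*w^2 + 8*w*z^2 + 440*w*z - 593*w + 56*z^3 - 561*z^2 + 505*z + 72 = -8*w^3 + w^2*(163 - 56*z) + w*(8*z^2 + 696*z - 732) + 56*z^3 - 811*z^2 + 360*z + 252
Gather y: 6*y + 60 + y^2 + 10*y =y^2 + 16*y + 60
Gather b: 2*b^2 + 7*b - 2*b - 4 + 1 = 2*b^2 + 5*b - 3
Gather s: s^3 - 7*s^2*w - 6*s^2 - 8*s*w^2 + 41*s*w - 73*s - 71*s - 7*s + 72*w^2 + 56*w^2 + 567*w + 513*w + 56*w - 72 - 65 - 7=s^3 + s^2*(-7*w - 6) + s*(-8*w^2 + 41*w - 151) + 128*w^2 + 1136*w - 144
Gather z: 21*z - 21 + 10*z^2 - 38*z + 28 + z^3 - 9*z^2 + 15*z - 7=z^3 + z^2 - 2*z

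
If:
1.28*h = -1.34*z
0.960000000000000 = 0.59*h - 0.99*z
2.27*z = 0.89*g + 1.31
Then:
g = -2.99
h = 0.63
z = -0.60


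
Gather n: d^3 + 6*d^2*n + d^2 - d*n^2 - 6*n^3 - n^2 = d^3 + 6*d^2*n + d^2 - 6*n^3 + n^2*(-d - 1)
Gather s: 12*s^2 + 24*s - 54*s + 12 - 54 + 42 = 12*s^2 - 30*s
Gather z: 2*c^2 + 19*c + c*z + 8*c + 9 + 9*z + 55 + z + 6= 2*c^2 + 27*c + z*(c + 10) + 70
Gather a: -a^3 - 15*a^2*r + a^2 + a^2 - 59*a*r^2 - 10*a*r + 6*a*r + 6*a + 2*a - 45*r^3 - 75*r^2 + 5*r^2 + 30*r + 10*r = -a^3 + a^2*(2 - 15*r) + a*(-59*r^2 - 4*r + 8) - 45*r^3 - 70*r^2 + 40*r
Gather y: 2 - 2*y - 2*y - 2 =-4*y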